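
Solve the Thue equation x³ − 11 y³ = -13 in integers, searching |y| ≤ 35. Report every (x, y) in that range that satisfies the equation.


The equation is x³ - 11y³ = -13. For fixed y, x³ = 11·y³ − 13, so a solution requires the RHS to be a perfect cube.
Strategy: iterate y from -35 to 35, compute RHS = 11·y³ − 13, and check whether it is a (positive or negative) perfect cube.
Check small values of y:
  y = 0: RHS = -13 is not a perfect cube.
  y = 1: RHS = -2 is not a perfect cube.
  y = -1: RHS = -24 is not a perfect cube.
  y = 2: RHS = 75 is not a perfect cube.
  y = -2: RHS = -101 is not a perfect cube.
  y = 3: RHS = 284 is not a perfect cube.
  y = -3: RHS = -310 is not a perfect cube.
Continuing the search up to |y| = 35 finds no solutions either.
No (x, y) in the scanned range satisfies the equation.

No integer solutions with |y| ≤ 35.


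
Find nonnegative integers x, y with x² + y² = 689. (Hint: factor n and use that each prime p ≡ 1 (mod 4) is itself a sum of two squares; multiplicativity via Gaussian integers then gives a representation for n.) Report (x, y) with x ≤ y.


Step 1: Factor n = 689 = 13 · 53.
Step 2: Check the mod-4 condition on each prime factor: 13 ≡ 1 (mod 4), exponent 1; 53 ≡ 1 (mod 4), exponent 1.
All primes ≡ 3 (mod 4) appear to even exponent (or don't appear), so by the two-squares theorem n IS expressible as a sum of two squares.
Step 3: Build a representation. Here n = 13 · 53 is a product of primes ≡ 1 (mod 4). Each prime p ≡ 1 (mod 4) is itself a sum of two squares; find a² by testing p − a² for a perfect square:
  13: 13 − 1² = 12, 13 − 2² = 9 = 3² ⇒ 13 = 2² + 3².
  53: 53 − 1² = 52, 53 − 2² = 49 = 7² ⇒ 53 = 2² + 7².
  Combine using the Brahmagupta–Fibonacci identity (a² + b²)(c² + d²) = (ac − bd)² + (ad + bc)² = (ac + bd)² + (ad − bc)²:
  13 · 53 = 689: from (2² + 3²)(2² + 7²), take (2·2 − 3·7, 2·7 + 3·2) = (4 − 21, 14 + 6) = (-17, 20); dropping signs (only squares matter) gives (17, 20); check 17² + 20² = 289 + 400 = 689 ✓.
Step 4: Order so x ≤ y and verify: 17² + 20² = 289 + 400 = 689 = n. ✓

n = 689 = 17² + 20² (one valid representation with x ≤ y).


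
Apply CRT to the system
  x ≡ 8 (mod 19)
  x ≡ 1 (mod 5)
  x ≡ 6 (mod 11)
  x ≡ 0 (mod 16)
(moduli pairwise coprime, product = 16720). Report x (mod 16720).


Product of moduli M = 19 · 5 · 11 · 16 = 16720.
Merge one congruence at a time:
  Start: x ≡ 8 (mod 19).
  Combine with x ≡ 1 (mod 5); new modulus lcm = 95.
    Write x = 8 + 19·t and substitute into x ≡ 1 (mod 5): 19·t ≡ 1 − 8 = -7 (mod 5).
    Reduce coefficients mod 5: 4·t ≡ 3 (mod 5).
    The inverse of 4 mod 5 is 4 (since 4·4 = 16 = 3·5 + 1), so t ≡ 4·3 = 12 ≡ 2 (mod 5).
    Then x = 8 + 19·2 = 46, valid modulo lcm(19, 5) = 95: x ≡ 46 (mod 95).
  Combine with x ≡ 6 (mod 11); new modulus lcm = 1045.
    Write x = 46 + 95·t and substitute into x ≡ 6 (mod 11): 95·t ≡ 6 − 46 = -40 (mod 11).
    Reduce coefficients mod 11: 7·t ≡ 4 (mod 11).
    The inverse of 7 mod 11 is 8 (since 7·8 = 56 = 5·11 + 1), so t ≡ 8·4 = 32 ≡ 10 (mod 11).
    Then x = 46 + 95·10 = 996, valid modulo lcm(95, 11) = 1045: x ≡ 996 (mod 1045).
  Combine with x ≡ 0 (mod 16); new modulus lcm = 16720.
    Write x = 996 + 1045·t and substitute into x ≡ 0 (mod 16): 1045·t ≡ 0 − 996 = -996 (mod 16).
    Reduce coefficients mod 16: 5·t ≡ 12 (mod 16).
    The inverse of 5 mod 16 is 13 (since 5·13 = 65 = 4·16 + 1), so t ≡ 13·12 = 156 ≡ 12 (mod 16).
    Then x = 996 + 1045·12 = 13536, valid modulo lcm(1045, 16) = 16720: x ≡ 13536 (mod 16720).
Verify against each original: 13536 mod 19 = 8, 13536 mod 5 = 1, 13536 mod 11 = 6, 13536 mod 16 = 0.

x ≡ 13536 (mod 16720).


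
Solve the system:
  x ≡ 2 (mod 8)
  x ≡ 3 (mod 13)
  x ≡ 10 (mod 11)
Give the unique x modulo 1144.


Moduli 8, 13, 11 are pairwise coprime; by CRT there is a unique solution modulo M = 8 · 13 · 11 = 1144.
Solve pairwise, accumulating the modulus:
  Start with x ≡ 2 (mod 8).
  Combine with x ≡ 3 (mod 13): since gcd(8, 13) = 1, we get a unique residue mod 104.
    Write x = 2 + 8·t and substitute into x ≡ 3 (mod 13): 8·t ≡ 3 − 2 = 1 (mod 13).
    The inverse of 8 mod 13 is 5 (since 8·5 = 40 = 3·13 + 1), so t ≡ 5·1 = 5 ≡ 5 (mod 13).
    Then x = 2 + 8·5 = 42, valid modulo lcm(8, 13) = 104: x ≡ 42 (mod 104).
  Combine with x ≡ 10 (mod 11): since gcd(104, 11) = 1, we get a unique residue mod 1144.
    Write x = 42 + 104·t and substitute into x ≡ 10 (mod 11): 104·t ≡ 10 − 42 = -32 (mod 11).
    Reduce coefficients mod 11: 5·t ≡ 1 (mod 11).
    The inverse of 5 mod 11 is 9 (since 5·9 = 45 = 4·11 + 1), so t ≡ 9·1 = 9 ≡ 9 (mod 11).
    Then x = 42 + 104·9 = 978, valid modulo lcm(104, 11) = 1144: x ≡ 978 (mod 1144).
Verify: 978 mod 8 = 2 ✓, 978 mod 13 = 3 ✓, 978 mod 11 = 10 ✓.

x ≡ 978 (mod 1144).


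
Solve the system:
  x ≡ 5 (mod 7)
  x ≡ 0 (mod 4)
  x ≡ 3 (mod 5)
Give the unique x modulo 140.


Moduli 7, 4, 5 are pairwise coprime; by CRT there is a unique solution modulo M = 7 · 4 · 5 = 140.
Solve pairwise, accumulating the modulus:
  Start with x ≡ 5 (mod 7).
  Combine with x ≡ 0 (mod 4): since gcd(7, 4) = 1, we get a unique residue mod 28.
    Write x = 5 + 7·t and substitute into x ≡ 0 (mod 4): 7·t ≡ 0 − 5 = -5 (mod 4).
    Reduce coefficients mod 4: 3·t ≡ 3 (mod 4).
    The inverse of 3 mod 4 is 3 (since 3·3 = 9 = 2·4 + 1), so t ≡ 3·3 = 9 ≡ 1 (mod 4).
    Then x = 5 + 7·1 = 12, valid modulo lcm(7, 4) = 28: x ≡ 12 (mod 28).
  Combine with x ≡ 3 (mod 5): since gcd(28, 5) = 1, we get a unique residue mod 140.
    Write x = 12 + 28·t and substitute into x ≡ 3 (mod 5): 28·t ≡ 3 − 12 = -9 (mod 5).
    Reduce coefficients mod 5: 3·t ≡ 1 (mod 5).
    The inverse of 3 mod 5 is 2 (since 3·2 = 6 = 1·5 + 1), so t ≡ 2·1 = 2 ≡ 2 (mod 5).
    Then x = 12 + 28·2 = 68, valid modulo lcm(28, 5) = 140: x ≡ 68 (mod 140).
Verify: 68 mod 7 = 5 ✓, 68 mod 4 = 0 ✓, 68 mod 5 = 3 ✓.

x ≡ 68 (mod 140).


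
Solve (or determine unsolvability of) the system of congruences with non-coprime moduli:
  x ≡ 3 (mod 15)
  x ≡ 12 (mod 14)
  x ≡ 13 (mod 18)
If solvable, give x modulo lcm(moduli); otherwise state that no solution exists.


Moduli 15, 14, 18 are not pairwise coprime, so CRT works modulo lcm(m_i) when all pairwise compatibility conditions hold.
Pairwise compatibility: gcd(m_i, m_j) must divide a_i - a_j for every pair.
Merge one congruence at a time:
  Start: x ≡ 3 (mod 15).
  Combine with x ≡ 12 (mod 14): gcd(15, 14) = 1; 12 - 3 = 9, which IS divisible by 1, so compatible.
    Write x = 3 + 15·t and substitute into x ≡ 12 (mod 14): 15·t ≡ 12 − 3 = 9 (mod 14).
    Reduce coefficients mod 14: 1·t ≡ 9 (mod 14).
    So t ≡ 9 (mod 14).
    Then x = 3 + 15·9 = 138, valid modulo lcm(15, 14) = 210: x ≡ 138 (mod 210).
  Combine with x ≡ 13 (mod 18): gcd(210, 18) = 6, and 13 - 138 = -125 is NOT divisible by 6.
    ⇒ system is inconsistent (no integer solution).

No solution (the system is inconsistent).


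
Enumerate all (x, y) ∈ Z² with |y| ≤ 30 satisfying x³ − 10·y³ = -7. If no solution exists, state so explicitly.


The equation is x³ - 10y³ = -7. For fixed y, x³ = 10·y³ − 7, so a solution requires the RHS to be a perfect cube.
Strategy: iterate y from -30 to 30, compute RHS = 10·y³ − 7, and check whether it is a (positive or negative) perfect cube.
Check small values of y:
  y = 0: RHS = -7 is not a perfect cube.
  y = 1: RHS = 3 is not a perfect cube.
  y = -1: RHS = -17 is not a perfect cube.
  y = 2: RHS = 73 is not a perfect cube.
  y = -2: RHS = -87 is not a perfect cube.
  y = 3: RHS = 263 is not a perfect cube.
  y = -3: RHS = -277 is not a perfect cube.
Continuing the search up to |y| = 30 finds no solutions either.
No (x, y) in the scanned range satisfies the equation.

No integer solutions with |y| ≤ 30.


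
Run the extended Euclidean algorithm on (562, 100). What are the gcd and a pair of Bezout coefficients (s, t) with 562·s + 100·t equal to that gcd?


Euclidean algorithm on (562, 100) — divide until remainder is 0:
  562 = 5 · 100 + 62
  100 = 1 · 62 + 38
  62 = 1 · 38 + 24
  38 = 1 · 24 + 14
  24 = 1 · 14 + 10
  14 = 1 · 10 + 4
  10 = 2 · 4 + 2
  4 = 2 · 2 + 0
gcd(562, 100) = 2.
Track Bezout coefficients alongside the remainders: start with r₀ = 562 = a·1 + b·0 (s = 1, t = 0) and r₁ = 100 = a·0 + b·1 (s = 0, t = 1); each new remainder r_{k+1} = r_{k-1} − q_k·r_k inherits s_{k+1} = s_{k-1} − q_k·s_k, t_{k+1} = t_{k-1} − q_k·t_k, so r_k = a·s_k + b·t_k at every step:
  q = 5: r = 62, s = 1 − 5·0 = 1, t = 0 − 5·1 = -5  (check: 562·1 + 100·(-5) = 62)
  q = 1: r = 38, s = 0 − 1·1 = -1, t = 1 − 1·(-5) = 6  (check: 562·(-1) + 100·6 = 38)
  q = 1: r = 24, s = 1 − 1·(-1) = 2, t = -5 − 1·6 = -11  (check: 562·2 + 100·(-11) = 24)
  q = 1: r = 14, s = -1 − 1·2 = -3, t = 6 − 1·(-11) = 17  (check: 562·(-3) + 100·17 = 14)
  q = 1: r = 10, s = 2 − 1·(-3) = 5, t = -11 − 1·17 = -28  (check: 562·5 + 100·(-28) = 10)
  q = 1: r = 4, s = -3 − 1·5 = -8, t = 17 − 1·(-28) = 45  (check: 562·(-8) + 100·45 = 4)
  q = 2: r = 2, s = 5 − 2·(-8) = 21, t = -28 − 2·45 = -118  (check: 562·21 + 100·(-118) = 2)
The row with r = 2 (the gcd) gives the Bezout coefficients s = 21, t = -118.
Result: 562 · (21) + 100 · (-118) = 2.

gcd(562, 100) = 2; s = 21, t = -118 (check: 562·21 + 100·(-118) = 2).


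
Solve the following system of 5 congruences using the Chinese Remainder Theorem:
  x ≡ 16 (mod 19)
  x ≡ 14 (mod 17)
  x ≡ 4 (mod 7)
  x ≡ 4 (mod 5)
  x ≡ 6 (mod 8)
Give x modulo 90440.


Product of moduli M = 19 · 17 · 7 · 5 · 8 = 90440.
Merge one congruence at a time:
  Start: x ≡ 16 (mod 19).
  Combine with x ≡ 14 (mod 17); new modulus lcm = 323.
    Write x = 16 + 19·t and substitute into x ≡ 14 (mod 17): 19·t ≡ 14 − 16 = -2 (mod 17).
    Reduce coefficients mod 17: 2·t ≡ 15 (mod 17).
    The inverse of 2 mod 17 is 9 (since 2·9 = 18 = 1·17 + 1), so t ≡ 9·15 = 135 ≡ 16 (mod 17).
    Then x = 16 + 19·16 = 320, valid modulo lcm(19, 17) = 323: x ≡ 320 (mod 323).
  Combine with x ≡ 4 (mod 7); new modulus lcm = 2261.
    Write x = 320 + 323·t and substitute into x ≡ 4 (mod 7): 323·t ≡ 4 − 320 = -316 (mod 7).
    Reduce coefficients mod 7: 1·t ≡ 6 (mod 7).
    So t ≡ 6 (mod 7).
    Then x = 320 + 323·6 = 2258, valid modulo lcm(323, 7) = 2261: x ≡ 2258 (mod 2261).
  Combine with x ≡ 4 (mod 5); new modulus lcm = 11305.
    Write x = 2258 + 2261·t and substitute into x ≡ 4 (mod 5): 2261·t ≡ 4 − 2258 = -2254 (mod 5).
    Reduce coefficients mod 5: 1·t ≡ 1 (mod 5).
    So t ≡ 1 (mod 5).
    Then x = 2258 + 2261·1 = 4519, valid modulo lcm(2261, 5) = 11305: x ≡ 4519 (mod 11305).
  Combine with x ≡ 6 (mod 8); new modulus lcm = 90440.
    Write x = 4519 + 11305·t and substitute into x ≡ 6 (mod 8): 11305·t ≡ 6 − 4519 = -4513 (mod 8).
    Reduce coefficients mod 8: 1·t ≡ 7 (mod 8).
    So t ≡ 7 (mod 8).
    Then x = 4519 + 11305·7 = 83654, valid modulo lcm(11305, 8) = 90440: x ≡ 83654 (mod 90440).
Verify against each original: 83654 mod 19 = 16, 83654 mod 17 = 14, 83654 mod 7 = 4, 83654 mod 5 = 4, 83654 mod 8 = 6.

x ≡ 83654 (mod 90440).


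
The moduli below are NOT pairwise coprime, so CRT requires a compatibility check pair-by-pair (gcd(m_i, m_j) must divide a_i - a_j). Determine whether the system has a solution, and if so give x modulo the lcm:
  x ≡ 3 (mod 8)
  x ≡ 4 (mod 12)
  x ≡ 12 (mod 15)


Moduli 8, 12, 15 are not pairwise coprime, so CRT works modulo lcm(m_i) when all pairwise compatibility conditions hold.
Pairwise compatibility: gcd(m_i, m_j) must divide a_i - a_j for every pair.
Merge one congruence at a time:
  Start: x ≡ 3 (mod 8).
  Combine with x ≡ 4 (mod 12): gcd(8, 12) = 4, and 4 - 3 = 1 is NOT divisible by 4.
    ⇒ system is inconsistent (no integer solution).

No solution (the system is inconsistent).


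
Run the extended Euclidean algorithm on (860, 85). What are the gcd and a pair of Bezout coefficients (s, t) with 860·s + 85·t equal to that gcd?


Euclidean algorithm on (860, 85) — divide until remainder is 0:
  860 = 10 · 85 + 10
  85 = 8 · 10 + 5
  10 = 2 · 5 + 0
gcd(860, 85) = 5.
Track Bezout coefficients alongside the remainders: start with r₀ = 860 = a·1 + b·0 (s = 1, t = 0) and r₁ = 85 = a·0 + b·1 (s = 0, t = 1); each new remainder r_{k+1} = r_{k-1} − q_k·r_k inherits s_{k+1} = s_{k-1} − q_k·s_k, t_{k+1} = t_{k-1} − q_k·t_k, so r_k = a·s_k + b·t_k at every step:
  q = 10: r = 10, s = 1 − 10·0 = 1, t = 0 − 10·1 = -10  (check: 860·1 + 85·(-10) = 10)
  q = 8: r = 5, s = 0 − 8·1 = -8, t = 1 − 8·(-10) = 81  (check: 860·(-8) + 85·81 = 5)
The row with r = 5 (the gcd) gives the Bezout coefficients s = -8, t = 81.
Result: 860 · (-8) + 85 · (81) = 5.

gcd(860, 85) = 5; s = -8, t = 81 (check: 860·(-8) + 85·81 = 5).


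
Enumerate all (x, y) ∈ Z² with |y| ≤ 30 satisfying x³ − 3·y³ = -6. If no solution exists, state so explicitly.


The equation is x³ - 3y³ = -6. For fixed y, x³ = 3·y³ − 6, so a solution requires the RHS to be a perfect cube.
Strategy: iterate y from -30 to 30, compute RHS = 3·y³ − 6, and check whether it is a (positive or negative) perfect cube.
Check small values of y:
  y = 0: RHS = -6 is not a perfect cube.
  y = 1: RHS = -3 is not a perfect cube.
  y = -1: RHS = -9 is not a perfect cube.
  y = 2: RHS = 18 is not a perfect cube.
  y = -2: RHS = -30 is not a perfect cube.
  y = 3: RHS = 75 is not a perfect cube.
  y = -3: RHS = -87 is not a perfect cube.
Continuing the search up to |y| = 30 finds no solutions either.
No (x, y) in the scanned range satisfies the equation.

No integer solutions with |y| ≤ 30.


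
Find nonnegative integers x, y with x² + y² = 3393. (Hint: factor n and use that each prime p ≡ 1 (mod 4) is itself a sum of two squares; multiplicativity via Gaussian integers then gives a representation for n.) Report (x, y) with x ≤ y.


Step 1: Factor n = 3393 = 3^2 · 13 · 29.
Step 2: Check the mod-4 condition on each prime factor: 3 ≡ 3 (mod 4), exponent 2 (must be even); 13 ≡ 1 (mod 4), exponent 1; 29 ≡ 1 (mod 4), exponent 1.
All primes ≡ 3 (mod 4) appear to even exponent (or don't appear), so by the two-squares theorem n IS expressible as a sum of two squares.
Step 3: Build a representation. Group n = k² · m with k = 3 and m = 13 · 29 = 377 (a product of primes ≡ 1 (mod 4)); a representation of m scales to one of n via (k·x)² + (k·y)² = k²(x² + y²). Each prime p ≡ 1 (mod 4) is itself a sum of two squares; find a² by testing p − a² for a perfect square:
  13: 13 − 1² = 12, 13 − 2² = 9 = 3² ⇒ 13 = 2² + 3².
  29: 29 − 1² = 28, 29 − 2² = 25 = 5² ⇒ 29 = 2² + 5².
  Combine using the Brahmagupta–Fibonacci identity (a² + b²)(c² + d²) = (ac − bd)² + (ad + bc)² = (ac + bd)² + (ad − bc)²:
  13 · 29 = 377: from (2² + 3²)(2² + 5²), take (2·2 − 3·5, 2·5 + 3·2) = (4 − 15, 10 + 6) = (-11, 16); dropping signs (only squares matter) gives (11, 16); check 11² + 16² = 121 + 256 = 377 ✓.
  Scale by k = 3: (3·11, 3·16) = (33, 48).
Step 4: Order so x ≤ y and verify: 33² + 48² = 1089 + 2304 = 3393 = n. ✓

n = 3393 = 33² + 48² (one valid representation with x ≤ y).


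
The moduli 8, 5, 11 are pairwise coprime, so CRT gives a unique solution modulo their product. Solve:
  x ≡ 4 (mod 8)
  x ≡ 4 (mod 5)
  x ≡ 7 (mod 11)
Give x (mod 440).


Moduli 8, 5, 11 are pairwise coprime; by CRT there is a unique solution modulo M = 8 · 5 · 11 = 440.
Solve pairwise, accumulating the modulus:
  Start with x ≡ 4 (mod 8).
  Combine with x ≡ 4 (mod 5): since gcd(8, 5) = 1, we get a unique residue mod 40.
    Write x = 4 + 8·t and substitute into x ≡ 4 (mod 5): 8·t ≡ 4 − 4 = 0 (mod 5).
    Reduce coefficients mod 5: 3·t ≡ 0 (mod 5).
    The inverse of 3 mod 5 is 2 (since 3·2 = 6 = 1·5 + 1), so t ≡ 2·0 = 0 ≡ 0 (mod 5).
    Then x = 4 + 8·0 = 4, valid modulo lcm(8, 5) = 40: x ≡ 4 (mod 40).
  Combine with x ≡ 7 (mod 11): since gcd(40, 11) = 1, we get a unique residue mod 440.
    Write x = 4 + 40·t and substitute into x ≡ 7 (mod 11): 40·t ≡ 7 − 4 = 3 (mod 11).
    Reduce coefficients mod 11: 7·t ≡ 3 (mod 11).
    The inverse of 7 mod 11 is 8 (since 7·8 = 56 = 5·11 + 1), so t ≡ 8·3 = 24 ≡ 2 (mod 11).
    Then x = 4 + 40·2 = 84, valid modulo lcm(40, 11) = 440: x ≡ 84 (mod 440).
Verify: 84 mod 8 = 4 ✓, 84 mod 5 = 4 ✓, 84 mod 11 = 7 ✓.

x ≡ 84 (mod 440).


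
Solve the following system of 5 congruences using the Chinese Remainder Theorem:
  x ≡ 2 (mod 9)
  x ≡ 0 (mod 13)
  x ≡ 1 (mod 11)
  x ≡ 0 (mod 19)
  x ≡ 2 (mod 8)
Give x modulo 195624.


Product of moduli M = 9 · 13 · 11 · 19 · 8 = 195624.
Merge one congruence at a time:
  Start: x ≡ 2 (mod 9).
  Combine with x ≡ 0 (mod 13); new modulus lcm = 117.
    Write x = 2 + 9·t and substitute into x ≡ 0 (mod 13): 9·t ≡ 0 − 2 = -2 (mod 13).
    Reduce coefficients mod 13: 9·t ≡ 11 (mod 13).
    The inverse of 9 mod 13 is 3 (since 9·3 = 27 = 2·13 + 1), so t ≡ 3·11 = 33 ≡ 7 (mod 13).
    Then x = 2 + 9·7 = 65, valid modulo lcm(9, 13) = 117: x ≡ 65 (mod 117).
  Combine with x ≡ 1 (mod 11); new modulus lcm = 1287.
    Write x = 65 + 117·t and substitute into x ≡ 1 (mod 11): 117·t ≡ 1 − 65 = -64 (mod 11).
    Reduce coefficients mod 11: 7·t ≡ 2 (mod 11).
    The inverse of 7 mod 11 is 8 (since 7·8 = 56 = 5·11 + 1), so t ≡ 8·2 = 16 ≡ 5 (mod 11).
    Then x = 65 + 117·5 = 650, valid modulo lcm(117, 11) = 1287: x ≡ 650 (mod 1287).
  Combine with x ≡ 0 (mod 19); new modulus lcm = 24453.
    Write x = 650 + 1287·t and substitute into x ≡ 0 (mod 19): 1287·t ≡ 0 − 650 = -650 (mod 19).
    Reduce coefficients mod 19: 14·t ≡ 15 (mod 19).
    The inverse of 14 mod 19 is 15 (since 14·15 = 210 = 11·19 + 1), so t ≡ 15·15 = 225 ≡ 16 (mod 19).
    Then x = 650 + 1287·16 = 21242, valid modulo lcm(1287, 19) = 24453: x ≡ 21242 (mod 24453).
  Combine with x ≡ 2 (mod 8); new modulus lcm = 195624.
    Write x = 21242 + 24453·t and substitute into x ≡ 2 (mod 8): 24453·t ≡ 2 − 21242 = -21240 (mod 8).
    Reduce coefficients mod 8: 5·t ≡ 0 (mod 8).
    The inverse of 5 mod 8 is 5 (since 5·5 = 25 = 3·8 + 1), so t ≡ 5·0 = 0 ≡ 0 (mod 8).
    Then x = 21242 + 24453·0 = 21242, valid modulo lcm(24453, 8) = 195624: x ≡ 21242 (mod 195624).
Verify against each original: 21242 mod 9 = 2, 21242 mod 13 = 0, 21242 mod 11 = 1, 21242 mod 19 = 0, 21242 mod 8 = 2.

x ≡ 21242 (mod 195624).


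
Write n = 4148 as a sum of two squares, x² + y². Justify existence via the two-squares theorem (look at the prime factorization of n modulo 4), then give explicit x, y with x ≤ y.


Step 1: Factor n = 4148 = 2^2 · 17 · 61.
Step 2: Check the mod-4 condition on each prime factor: 2 = 2 (special); 17 ≡ 1 (mod 4), exponent 1; 61 ≡ 1 (mod 4), exponent 1.
All primes ≡ 3 (mod 4) appear to even exponent (or don't appear), so by the two-squares theorem n IS expressible as a sum of two squares.
Step 3: Build a representation. Group n = k² · m with k = 2 and m = 17 · 61 = 1037 (a product of primes ≡ 1 (mod 4)); a representation of m scales to one of n via (k·x)² + (k·y)² = k²(x² + y²). Each prime p ≡ 1 (mod 4) is itself a sum of two squares; find a² by testing p − a² for a perfect square:
  17: 17 − 1² = 16 = 4² ⇒ 17 = 1² + 4².
  61: 61 − 1² = 60, 61 − 2² = 57, 61 − 3² = 52, 61 − 4² = 45, 61 − 5² = 36 = 6² ⇒ 61 = 5² + 6².
  Combine using the Brahmagupta–Fibonacci identity (a² + b²)(c² + d²) = (ac − bd)² + (ad + bc)² = (ac + bd)² + (ad − bc)²:
  17 · 61 = 1037: from (1² + 4²)(5² + 6²), take (1·5 − 4·6, 1·6 + 4·5) = (5 − 24, 6 + 20) = (-19, 26); dropping signs (only squares matter) gives (19, 26); check 19² + 26² = 361 + 676 = 1037 ✓.
  Scale by k = 2: (2·19, 2·26) = (38, 52).
Step 4: Order so x ≤ y and verify: 38² + 52² = 1444 + 2704 = 4148 = n. ✓

n = 4148 = 38² + 52² (one valid representation with x ≤ y).


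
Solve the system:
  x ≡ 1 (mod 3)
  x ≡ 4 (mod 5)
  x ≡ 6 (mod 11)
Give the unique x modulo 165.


Moduli 3, 5, 11 are pairwise coprime; by CRT there is a unique solution modulo M = 3 · 5 · 11 = 165.
Solve pairwise, accumulating the modulus:
  Start with x ≡ 1 (mod 3).
  Combine with x ≡ 4 (mod 5): since gcd(3, 5) = 1, we get a unique residue mod 15.
    Write x = 1 + 3·t and substitute into x ≡ 4 (mod 5): 3·t ≡ 4 − 1 = 3 (mod 5).
    The inverse of 3 mod 5 is 2 (since 3·2 = 6 = 1·5 + 1), so t ≡ 2·3 = 6 ≡ 1 (mod 5).
    Then x = 1 + 3·1 = 4, valid modulo lcm(3, 5) = 15: x ≡ 4 (mod 15).
  Combine with x ≡ 6 (mod 11): since gcd(15, 11) = 1, we get a unique residue mod 165.
    Write x = 4 + 15·t and substitute into x ≡ 6 (mod 11): 15·t ≡ 6 − 4 = 2 (mod 11).
    Reduce coefficients mod 11: 4·t ≡ 2 (mod 11).
    The inverse of 4 mod 11 is 3 (since 4·3 = 12 = 1·11 + 1), so t ≡ 3·2 = 6 ≡ 6 (mod 11).
    Then x = 4 + 15·6 = 94, valid modulo lcm(15, 11) = 165: x ≡ 94 (mod 165).
Verify: 94 mod 3 = 1 ✓, 94 mod 5 = 4 ✓, 94 mod 11 = 6 ✓.

x ≡ 94 (mod 165).


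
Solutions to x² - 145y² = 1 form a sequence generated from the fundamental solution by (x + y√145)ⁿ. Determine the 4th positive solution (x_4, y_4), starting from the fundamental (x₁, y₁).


Step 1: Find the fundamental solution (x₁, y₁) of x² - 145y² = 1.
  Expand √145 as a continued fraction. a₀ = ⌊√145⌋ = 12; iterate m_{k+1} = d_k·a_k − m_k, d_{k+1} = (145 − m_{k+1}²)/d_k, a_{k+1} = ⌊(a₀ + m_{k+1})/d_{k+1}⌋ (starting m₀ = 0, d₀ = 1), with convergents p_k = a_k·p_{k-1} + p_{k-2}, q_k = a_k·q_{k-1} + q_{k-2} (p₋₁ = 1, q₋₁ = 0):
  k = 0: a₀ = 12; p₀/q₀ = 12/1; p₀² − 145·q₀² = 144 − 145 = -1.
  k = 1: m = 12, d = 1, a = ⌊(12 + 12)/1⌋ = 24; p/q = (24·12 + 1)/(24·1 + 0) = 289/24; p² − 145·q² = 83521 − 83520 = 1.
  The first convergent with p² − 145·q² = 1 gives the fundamental solution (x₁, y₁) = (289, 24).
Step 2: Apply the recurrence (x_{n+1}, y_{n+1}) = (x₁x_n + 145y₁y_n, x₁y_n + y₁x_n) repeatedly.
  From (x_1, y_1) = (289, 24): x_2 = 289·289 + 145·24·24 = 167041; y_2 = 289·24 + 24·289 = 13872.
  From (x_2, y_2) = (167041, 13872): x_3 = 289·167041 + 145·24·13872 = 96549409; y_3 = 289·13872 + 24·167041 = 8017992.
  From (x_3, y_3) = (96549409, 8017992): x_4 = 289·96549409 + 145·24·8017992 = 55805391361; y_4 = 289·8017992 + 24·96549409 = 4634385504.
Step 3: Verify x_4² - 145·y_4² = 3114241704954373432321 - 3114241704954373432320 = 1 (should be 1). ✓

(x_1, y_1) = (289, 24); (x_4, y_4) = (55805391361, 4634385504).


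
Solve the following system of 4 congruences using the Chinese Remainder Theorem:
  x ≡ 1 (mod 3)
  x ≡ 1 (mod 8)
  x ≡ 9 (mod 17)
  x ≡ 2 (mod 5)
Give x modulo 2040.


Product of moduli M = 3 · 8 · 17 · 5 = 2040.
Merge one congruence at a time:
  Start: x ≡ 1 (mod 3).
  Combine with x ≡ 1 (mod 8); new modulus lcm = 24.
    Write x = 1 + 3·t and substitute into x ≡ 1 (mod 8): 3·t ≡ 1 − 1 = 0 (mod 8).
    The inverse of 3 mod 8 is 3 (since 3·3 = 9 = 1·8 + 1), so t ≡ 3·0 = 0 ≡ 0 (mod 8).
    Then x = 1 + 3·0 = 1, valid modulo lcm(3, 8) = 24: x ≡ 1 (mod 24).
  Combine with x ≡ 9 (mod 17); new modulus lcm = 408.
    Write x = 1 + 24·t and substitute into x ≡ 9 (mod 17): 24·t ≡ 9 − 1 = 8 (mod 17).
    Reduce coefficients mod 17: 7·t ≡ 8 (mod 17).
    The inverse of 7 mod 17 is 5 (since 7·5 = 35 = 2·17 + 1), so t ≡ 5·8 = 40 ≡ 6 (mod 17).
    Then x = 1 + 24·6 = 145, valid modulo lcm(24, 17) = 408: x ≡ 145 (mod 408).
  Combine with x ≡ 2 (mod 5); new modulus lcm = 2040.
    Write x = 145 + 408·t and substitute into x ≡ 2 (mod 5): 408·t ≡ 2 − 145 = -143 (mod 5).
    Reduce coefficients mod 5: 3·t ≡ 2 (mod 5).
    The inverse of 3 mod 5 is 2 (since 3·2 = 6 = 1·5 + 1), so t ≡ 2·2 = 4 ≡ 4 (mod 5).
    Then x = 145 + 408·4 = 1777, valid modulo lcm(408, 5) = 2040: x ≡ 1777 (mod 2040).
Verify against each original: 1777 mod 3 = 1, 1777 mod 8 = 1, 1777 mod 17 = 9, 1777 mod 5 = 2.

x ≡ 1777 (mod 2040).


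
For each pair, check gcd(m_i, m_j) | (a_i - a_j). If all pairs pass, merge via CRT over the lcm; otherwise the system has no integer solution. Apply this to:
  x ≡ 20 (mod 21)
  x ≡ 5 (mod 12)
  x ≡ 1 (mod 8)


Moduli 21, 12, 8 are not pairwise coprime, so CRT works modulo lcm(m_i) when all pairwise compatibility conditions hold.
Pairwise compatibility: gcd(m_i, m_j) must divide a_i - a_j for every pair.
Merge one congruence at a time:
  Start: x ≡ 20 (mod 21).
  Combine with x ≡ 5 (mod 12): gcd(21, 12) = 3; 5 - 20 = -15, which IS divisible by 3, so compatible.
    Write x = 20 + 21·t and substitute into x ≡ 5 (mod 12): 21·t ≡ 5 − 20 = -15 (mod 12).
    Divide the congruence (and modulus) by g = 3: 7·t ≡ -5 (mod 4).
    Reduce coefficients mod 4: 3·t ≡ 3 (mod 4).
    The inverse of 3 mod 4 is 3 (since 3·3 = 9 = 2·4 + 1), so t ≡ 3·3 = 9 ≡ 1 (mod 4).
    Then x = 20 + 21·1 = 41, valid modulo lcm(21, 12) = 84: x ≡ 41 (mod 84).
  Combine with x ≡ 1 (mod 8): gcd(84, 8) = 4; 1 - 41 = -40, which IS divisible by 4, so compatible.
    Write x = 41 + 84·t and substitute into x ≡ 1 (mod 8): 84·t ≡ 1 − 41 = -40 (mod 8).
    Divide the congruence (and modulus) by g = 4: 21·t ≡ -10 (mod 2).
    Reduce coefficients mod 2: 1·t ≡ 0 (mod 2).
    So t ≡ 0 (mod 2).
    Then x = 41 + 84·0 = 41, valid modulo lcm(84, 8) = 168: x ≡ 41 (mod 168).
Verify: 41 mod 21 = 20, 41 mod 12 = 5, 41 mod 8 = 1.

x ≡ 41 (mod 168).


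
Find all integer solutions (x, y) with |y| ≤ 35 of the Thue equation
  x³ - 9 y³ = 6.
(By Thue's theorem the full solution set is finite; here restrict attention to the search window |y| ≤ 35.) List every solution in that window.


The equation is x³ - 9y³ = 6. For fixed y, x³ = 9·y³ + 6, so a solution requires the RHS to be a perfect cube.
Strategy: iterate y from -35 to 35, compute RHS = 9·y³ + 6, and check whether it is a (positive or negative) perfect cube.
Check small values of y:
  y = 0: RHS = 6 is not a perfect cube.
  y = 1: RHS = 15 is not a perfect cube.
  y = -1: RHS = -3 is not a perfect cube.
  y = 2: RHS = 78 is not a perfect cube.
  y = -2: RHS = -66 is not a perfect cube.
  y = 3: RHS = 249 is not a perfect cube.
  y = -3: RHS = -237 is not a perfect cube.
Continuing the search up to |y| = 35 finds no solutions either.
No (x, y) in the scanned range satisfies the equation.

No integer solutions with |y| ≤ 35.


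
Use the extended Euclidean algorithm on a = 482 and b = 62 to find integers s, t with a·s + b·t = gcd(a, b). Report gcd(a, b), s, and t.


Euclidean algorithm on (482, 62) — divide until remainder is 0:
  482 = 7 · 62 + 48
  62 = 1 · 48 + 14
  48 = 3 · 14 + 6
  14 = 2 · 6 + 2
  6 = 3 · 2 + 0
gcd(482, 62) = 2.
Track Bezout coefficients alongside the remainders: start with r₀ = 482 = a·1 + b·0 (s = 1, t = 0) and r₁ = 62 = a·0 + b·1 (s = 0, t = 1); each new remainder r_{k+1} = r_{k-1} − q_k·r_k inherits s_{k+1} = s_{k-1} − q_k·s_k, t_{k+1} = t_{k-1} − q_k·t_k, so r_k = a·s_k + b·t_k at every step:
  q = 7: r = 48, s = 1 − 7·0 = 1, t = 0 − 7·1 = -7  (check: 482·1 + 62·(-7) = 48)
  q = 1: r = 14, s = 0 − 1·1 = -1, t = 1 − 1·(-7) = 8  (check: 482·(-1) + 62·8 = 14)
  q = 3: r = 6, s = 1 − 3·(-1) = 4, t = -7 − 3·8 = -31  (check: 482·4 + 62·(-31) = 6)
  q = 2: r = 2, s = -1 − 2·4 = -9, t = 8 − 2·(-31) = 70  (check: 482·(-9) + 62·70 = 2)
The row with r = 2 (the gcd) gives the Bezout coefficients s = -9, t = 70.
Result: 482 · (-9) + 62 · (70) = 2.

gcd(482, 62) = 2; s = -9, t = 70 (check: 482·(-9) + 62·70 = 2).


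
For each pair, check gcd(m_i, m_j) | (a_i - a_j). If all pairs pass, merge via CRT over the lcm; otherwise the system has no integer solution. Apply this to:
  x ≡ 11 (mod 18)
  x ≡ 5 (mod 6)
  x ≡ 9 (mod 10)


Moduli 18, 6, 10 are not pairwise coprime, so CRT works modulo lcm(m_i) when all pairwise compatibility conditions hold.
Pairwise compatibility: gcd(m_i, m_j) must divide a_i - a_j for every pair.
Merge one congruence at a time:
  Start: x ≡ 11 (mod 18).
  Combine with x ≡ 5 (mod 6): gcd(18, 6) = 6; 5 - 11 = -6, which IS divisible by 6, so compatible.
    Write x = 11 + 18·t and substitute into x ≡ 5 (mod 6): 18·t ≡ 5 − 11 = -6 (mod 6).
    Divide the congruence (and modulus) by g = 6: 3·t ≡ -1 (mod 1).
    Modulo 1 every t works; take t = 0.
    Then x = 11 + 18·0 = 11, valid modulo lcm(18, 6) = 18: x ≡ 11 (mod 18).
  Combine with x ≡ 9 (mod 10): gcd(18, 10) = 2; 9 - 11 = -2, which IS divisible by 2, so compatible.
    Write x = 11 + 18·t and substitute into x ≡ 9 (mod 10): 18·t ≡ 9 − 11 = -2 (mod 10).
    Divide the congruence (and modulus) by g = 2: 9·t ≡ -1 (mod 5).
    Reduce coefficients mod 5: 4·t ≡ 4 (mod 5).
    The inverse of 4 mod 5 is 4 (since 4·4 = 16 = 3·5 + 1), so t ≡ 4·4 = 16 ≡ 1 (mod 5).
    Then x = 11 + 18·1 = 29, valid modulo lcm(18, 10) = 90: x ≡ 29 (mod 90).
Verify: 29 mod 18 = 11, 29 mod 6 = 5, 29 mod 10 = 9.

x ≡ 29 (mod 90).


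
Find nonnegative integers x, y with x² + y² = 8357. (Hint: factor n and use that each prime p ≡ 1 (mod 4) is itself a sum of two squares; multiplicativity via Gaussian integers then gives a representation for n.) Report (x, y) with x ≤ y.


Step 1: Factor n = 8357 = 61 · 137.
Step 2: Check the mod-4 condition on each prime factor: 61 ≡ 1 (mod 4), exponent 1; 137 ≡ 1 (mod 4), exponent 1.
All primes ≡ 3 (mod 4) appear to even exponent (or don't appear), so by the two-squares theorem n IS expressible as a sum of two squares.
Step 3: Build a representation. Here n = 61 · 137 is a product of primes ≡ 1 (mod 4). Each prime p ≡ 1 (mod 4) is itself a sum of two squares; find a² by testing p − a² for a perfect square:
  61: 61 − 1² = 60, 61 − 2² = 57, 61 − 3² = 52, 61 − 4² = 45, 61 − 5² = 36 = 6² ⇒ 61 = 5² + 6².
  137: 137 − 1² = 136, 137 − 2² = 133, 137 − 3² = 128, 137 − 4² = 121 = 11² ⇒ 137 = 4² + 11².
  Combine using the Brahmagupta–Fibonacci identity (a² + b²)(c² + d²) = (ac − bd)² + (ad + bc)² = (ac + bd)² + (ad − bc)²:
  61 · 137 = 8357: from (5² + 6²)(4² + 11²), take (5·4 − 6·11, 5·11 + 6·4) = (20 − 66, 55 + 24) = (-46, 79); dropping signs (only squares matter) gives (46, 79); check 46² + 79² = 2116 + 6241 = 8357 ✓.
Step 4: Order so x ≤ y and verify: 46² + 79² = 2116 + 6241 = 8357 = n. ✓

n = 8357 = 46² + 79² (one valid representation with x ≤ y).


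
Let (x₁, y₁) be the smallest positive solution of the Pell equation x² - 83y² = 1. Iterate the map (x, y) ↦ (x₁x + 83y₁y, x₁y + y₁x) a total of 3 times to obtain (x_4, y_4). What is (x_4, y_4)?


Step 1: Find the fundamental solution (x₁, y₁) of x² - 83y² = 1.
  Expand √83 as a continued fraction. a₀ = ⌊√83⌋ = 9; iterate m_{k+1} = d_k·a_k − m_k, d_{k+1} = (83 − m_{k+1}²)/d_k, a_{k+1} = ⌊(a₀ + m_{k+1})/d_{k+1}⌋ (starting m₀ = 0, d₀ = 1), with convergents p_k = a_k·p_{k-1} + p_{k-2}, q_k = a_k·q_{k-1} + q_{k-2} (p₋₁ = 1, q₋₁ = 0):
  k = 0: a₀ = 9; p₀/q₀ = 9/1; p₀² − 83·q₀² = 81 − 83 = -2.
  k = 1: m = 9, d = 2, a = ⌊(9 + 9)/2⌋ = 9; p/q = (9·9 + 1)/(9·1 + 0) = 82/9; p² − 83·q² = 6724 − 6723 = 1.
  The first convergent with p² − 83·q² = 1 gives the fundamental solution (x₁, y₁) = (82, 9).
Step 2: Apply the recurrence (x_{n+1}, y_{n+1}) = (x₁x_n + 83y₁y_n, x₁y_n + y₁x_n) repeatedly.
  From (x_1, y_1) = (82, 9): x_2 = 82·82 + 83·9·9 = 13447; y_2 = 82·9 + 9·82 = 1476.
  From (x_2, y_2) = (13447, 1476): x_3 = 82·13447 + 83·9·1476 = 2205226; y_3 = 82·1476 + 9·13447 = 242055.
  From (x_3, y_3) = (2205226, 242055): x_4 = 82·2205226 + 83·9·242055 = 361643617; y_4 = 82·242055 + 9·2205226 = 39695544.
Step 3: Verify x_4² - 83·y_4² = 130786105716842689 - 130786105716842688 = 1 (should be 1). ✓

(x_1, y_1) = (82, 9); (x_4, y_4) = (361643617, 39695544).


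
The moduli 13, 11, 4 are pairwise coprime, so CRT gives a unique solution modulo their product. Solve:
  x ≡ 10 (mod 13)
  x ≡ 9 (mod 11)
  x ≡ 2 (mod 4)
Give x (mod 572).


Moduli 13, 11, 4 are pairwise coprime; by CRT there is a unique solution modulo M = 13 · 11 · 4 = 572.
Solve pairwise, accumulating the modulus:
  Start with x ≡ 10 (mod 13).
  Combine with x ≡ 9 (mod 11): since gcd(13, 11) = 1, we get a unique residue mod 143.
    Write x = 10 + 13·t and substitute into x ≡ 9 (mod 11): 13·t ≡ 9 − 10 = -1 (mod 11).
    Reduce coefficients mod 11: 2·t ≡ 10 (mod 11).
    The inverse of 2 mod 11 is 6 (since 2·6 = 12 = 1·11 + 1), so t ≡ 6·10 = 60 ≡ 5 (mod 11).
    Then x = 10 + 13·5 = 75, valid modulo lcm(13, 11) = 143: x ≡ 75 (mod 143).
  Combine with x ≡ 2 (mod 4): since gcd(143, 4) = 1, we get a unique residue mod 572.
    Write x = 75 + 143·t and substitute into x ≡ 2 (mod 4): 143·t ≡ 2 − 75 = -73 (mod 4).
    Reduce coefficients mod 4: 3·t ≡ 3 (mod 4).
    The inverse of 3 mod 4 is 3 (since 3·3 = 9 = 2·4 + 1), so t ≡ 3·3 = 9 ≡ 1 (mod 4).
    Then x = 75 + 143·1 = 218, valid modulo lcm(143, 4) = 572: x ≡ 218 (mod 572).
Verify: 218 mod 13 = 10 ✓, 218 mod 11 = 9 ✓, 218 mod 4 = 2 ✓.

x ≡ 218 (mod 572).


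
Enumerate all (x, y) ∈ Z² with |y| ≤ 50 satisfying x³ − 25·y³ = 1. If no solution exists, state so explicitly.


The equation is x³ - 25y³ = 1. For fixed y, x³ = 25·y³ + 1, so a solution requires the RHS to be a perfect cube.
Strategy: iterate y from -50 to 50, compute RHS = 25·y³ + 1, and check whether it is a (positive or negative) perfect cube.
Check small values of y:
  y = 0: RHS = 1 = (1)³ ⇒ x = 1 works.
  y = 1: RHS = 26 is not a perfect cube.
  y = -1: RHS = -24 is not a perfect cube.
  y = 2: RHS = 201 is not a perfect cube.
  y = -2: RHS = -199 is not a perfect cube.
  y = 3: RHS = 676 is not a perfect cube.
  y = -3: RHS = -674 is not a perfect cube.
Continuing the search up to |y| = 50 finds no further solutions beyond those listed.
Collected solutions: (1, 0).

Solutions (with |y| ≤ 50): (1, 0).


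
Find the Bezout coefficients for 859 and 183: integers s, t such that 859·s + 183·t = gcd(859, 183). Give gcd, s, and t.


Euclidean algorithm on (859, 183) — divide until remainder is 0:
  859 = 4 · 183 + 127
  183 = 1 · 127 + 56
  127 = 2 · 56 + 15
  56 = 3 · 15 + 11
  15 = 1 · 11 + 4
  11 = 2 · 4 + 3
  4 = 1 · 3 + 1
  3 = 3 · 1 + 0
gcd(859, 183) = 1.
Track Bezout coefficients alongside the remainders: start with r₀ = 859 = a·1 + b·0 (s = 1, t = 0) and r₁ = 183 = a·0 + b·1 (s = 0, t = 1); each new remainder r_{k+1} = r_{k-1} − q_k·r_k inherits s_{k+1} = s_{k-1} − q_k·s_k, t_{k+1} = t_{k-1} − q_k·t_k, so r_k = a·s_k + b·t_k at every step:
  q = 4: r = 127, s = 1 − 4·0 = 1, t = 0 − 4·1 = -4  (check: 859·1 + 183·(-4) = 127)
  q = 1: r = 56, s = 0 − 1·1 = -1, t = 1 − 1·(-4) = 5  (check: 859·(-1) + 183·5 = 56)
  q = 2: r = 15, s = 1 − 2·(-1) = 3, t = -4 − 2·5 = -14  (check: 859·3 + 183·(-14) = 15)
  q = 3: r = 11, s = -1 − 3·3 = -10, t = 5 − 3·(-14) = 47  (check: 859·(-10) + 183·47 = 11)
  q = 1: r = 4, s = 3 − 1·(-10) = 13, t = -14 − 1·47 = -61  (check: 859·13 + 183·(-61) = 4)
  q = 2: r = 3, s = -10 − 2·13 = -36, t = 47 − 2·(-61) = 169  (check: 859·(-36) + 183·169 = 3)
  q = 1: r = 1, s = 13 − 1·(-36) = 49, t = -61 − 1·169 = -230  (check: 859·49 + 183·(-230) = 1)
The row with r = 1 (the gcd) gives the Bezout coefficients s = 49, t = -230.
Result: 859 · (49) + 183 · (-230) = 1.

gcd(859, 183) = 1; s = 49, t = -230 (check: 859·49 + 183·(-230) = 1).


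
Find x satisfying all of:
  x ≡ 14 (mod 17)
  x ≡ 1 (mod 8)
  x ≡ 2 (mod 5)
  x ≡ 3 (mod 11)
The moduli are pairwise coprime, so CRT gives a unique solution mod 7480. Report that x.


Product of moduli M = 17 · 8 · 5 · 11 = 7480.
Merge one congruence at a time:
  Start: x ≡ 14 (mod 17).
  Combine with x ≡ 1 (mod 8); new modulus lcm = 136.
    Write x = 14 + 17·t and substitute into x ≡ 1 (mod 8): 17·t ≡ 1 − 14 = -13 (mod 8).
    Reduce coefficients mod 8: 1·t ≡ 3 (mod 8).
    So t ≡ 3 (mod 8).
    Then x = 14 + 17·3 = 65, valid modulo lcm(17, 8) = 136: x ≡ 65 (mod 136).
  Combine with x ≡ 2 (mod 5); new modulus lcm = 680.
    Write x = 65 + 136·t and substitute into x ≡ 2 (mod 5): 136·t ≡ 2 − 65 = -63 (mod 5).
    Reduce coefficients mod 5: 1·t ≡ 2 (mod 5).
    So t ≡ 2 (mod 5).
    Then x = 65 + 136·2 = 337, valid modulo lcm(136, 5) = 680: x ≡ 337 (mod 680).
  Combine with x ≡ 3 (mod 11); new modulus lcm = 7480.
    Write x = 337 + 680·t and substitute into x ≡ 3 (mod 11): 680·t ≡ 3 − 337 = -334 (mod 11).
    Reduce coefficients mod 11: 9·t ≡ 7 (mod 11).
    The inverse of 9 mod 11 is 5 (since 9·5 = 45 = 4·11 + 1), so t ≡ 5·7 = 35 ≡ 2 (mod 11).
    Then x = 337 + 680·2 = 1697, valid modulo lcm(680, 11) = 7480: x ≡ 1697 (mod 7480).
Verify against each original: 1697 mod 17 = 14, 1697 mod 8 = 1, 1697 mod 5 = 2, 1697 mod 11 = 3.

x ≡ 1697 (mod 7480).


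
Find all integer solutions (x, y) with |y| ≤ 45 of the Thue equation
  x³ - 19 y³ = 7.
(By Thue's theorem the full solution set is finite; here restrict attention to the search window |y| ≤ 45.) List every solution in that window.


The equation is x³ - 19y³ = 7. For fixed y, x³ = 19·y³ + 7, so a solution requires the RHS to be a perfect cube.
Strategy: iterate y from -45 to 45, compute RHS = 19·y³ + 7, and check whether it is a (positive or negative) perfect cube.
Check small values of y:
  y = 0: RHS = 7 is not a perfect cube.
  y = 1: RHS = 26 is not a perfect cube.
  y = -1: RHS = -12 is not a perfect cube.
  y = 2: RHS = 159 is not a perfect cube.
  y = -2: RHS = -145 is not a perfect cube.
  y = 3: RHS = 520 is not a perfect cube.
  y = -3: RHS = -506 is not a perfect cube.
Continuing the search up to |y| = 45 finds no solutions either.
No (x, y) in the scanned range satisfies the equation.

No integer solutions with |y| ≤ 45.


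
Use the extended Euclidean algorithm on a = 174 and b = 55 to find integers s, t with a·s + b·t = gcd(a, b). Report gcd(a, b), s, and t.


Euclidean algorithm on (174, 55) — divide until remainder is 0:
  174 = 3 · 55 + 9
  55 = 6 · 9 + 1
  9 = 9 · 1 + 0
gcd(174, 55) = 1.
Track Bezout coefficients alongside the remainders: start with r₀ = 174 = a·1 + b·0 (s = 1, t = 0) and r₁ = 55 = a·0 + b·1 (s = 0, t = 1); each new remainder r_{k+1} = r_{k-1} − q_k·r_k inherits s_{k+1} = s_{k-1} − q_k·s_k, t_{k+1} = t_{k-1} − q_k·t_k, so r_k = a·s_k + b·t_k at every step:
  q = 3: r = 9, s = 1 − 3·0 = 1, t = 0 − 3·1 = -3  (check: 174·1 + 55·(-3) = 9)
  q = 6: r = 1, s = 0 − 6·1 = -6, t = 1 − 6·(-3) = 19  (check: 174·(-6) + 55·19 = 1)
The row with r = 1 (the gcd) gives the Bezout coefficients s = -6, t = 19.
Result: 174 · (-6) + 55 · (19) = 1.

gcd(174, 55) = 1; s = -6, t = 19 (check: 174·(-6) + 55·19 = 1).


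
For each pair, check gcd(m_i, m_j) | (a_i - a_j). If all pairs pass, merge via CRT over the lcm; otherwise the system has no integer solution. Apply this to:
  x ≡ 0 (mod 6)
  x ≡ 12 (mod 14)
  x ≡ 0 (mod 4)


Moduli 6, 14, 4 are not pairwise coprime, so CRT works modulo lcm(m_i) when all pairwise compatibility conditions hold.
Pairwise compatibility: gcd(m_i, m_j) must divide a_i - a_j for every pair.
Merge one congruence at a time:
  Start: x ≡ 0 (mod 6).
  Combine with x ≡ 12 (mod 14): gcd(6, 14) = 2; 12 - 0 = 12, which IS divisible by 2, so compatible.
    Write x = 0 + 6·t and substitute into x ≡ 12 (mod 14): 6·t ≡ 12 − 0 = 12 (mod 14).
    Divide the congruence (and modulus) by g = 2: 3·t ≡ 6 (mod 7).
    The inverse of 3 mod 7 is 5 (since 3·5 = 15 = 2·7 + 1), so t ≡ 5·6 = 30 ≡ 2 (mod 7).
    Then x = 0 + 6·2 = 12, valid modulo lcm(6, 14) = 42: x ≡ 12 (mod 42).
  Combine with x ≡ 0 (mod 4): gcd(42, 4) = 2; 0 - 12 = -12, which IS divisible by 2, so compatible.
    Write x = 12 + 42·t and substitute into x ≡ 0 (mod 4): 42·t ≡ 0 − 12 = -12 (mod 4).
    Divide the congruence (and modulus) by g = 2: 21·t ≡ -6 (mod 2).
    Reduce coefficients mod 2: 1·t ≡ 0 (mod 2).
    So t ≡ 0 (mod 2).
    Then x = 12 + 42·0 = 12, valid modulo lcm(42, 4) = 84: x ≡ 12 (mod 84).
Verify: 12 mod 6 = 0, 12 mod 14 = 12, 12 mod 4 = 0.

x ≡ 12 (mod 84).
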